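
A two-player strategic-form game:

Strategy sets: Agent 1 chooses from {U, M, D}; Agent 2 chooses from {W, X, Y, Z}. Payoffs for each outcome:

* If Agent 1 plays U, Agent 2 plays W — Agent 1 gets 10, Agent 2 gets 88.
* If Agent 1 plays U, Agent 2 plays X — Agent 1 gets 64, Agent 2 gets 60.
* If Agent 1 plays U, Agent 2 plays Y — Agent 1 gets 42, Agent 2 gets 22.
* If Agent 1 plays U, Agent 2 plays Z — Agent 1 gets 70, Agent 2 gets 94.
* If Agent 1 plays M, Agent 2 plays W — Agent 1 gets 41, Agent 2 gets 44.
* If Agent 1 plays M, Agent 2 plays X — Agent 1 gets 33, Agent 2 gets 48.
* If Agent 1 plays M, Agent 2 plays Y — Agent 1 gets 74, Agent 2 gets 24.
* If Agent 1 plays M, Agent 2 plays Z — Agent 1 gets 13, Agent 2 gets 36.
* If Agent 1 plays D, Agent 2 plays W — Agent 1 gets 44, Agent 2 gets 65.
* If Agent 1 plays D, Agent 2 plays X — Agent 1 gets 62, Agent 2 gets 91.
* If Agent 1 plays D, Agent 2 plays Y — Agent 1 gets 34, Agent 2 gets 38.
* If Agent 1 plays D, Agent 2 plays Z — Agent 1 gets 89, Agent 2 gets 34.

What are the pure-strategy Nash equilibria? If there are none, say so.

Agent 1 against W: payoffs 10, 41, 44 → best response D.
Agent 1 against X: payoffs 64, 33, 62 → best response U.
Agent 1 against Y: payoffs 42, 74, 34 → best response M.
Agent 1 against Z: payoffs 70, 13, 89 → best response D.
Agent 2 against U: payoffs 88, 60, 22, 94 → best response Z.
Agent 2 against M: payoffs 44, 48, 24, 36 → best response X.
Agent 2 against D: payoffs 65, 91, 38, 34 → best response X.
No profile is a mutual best response for all players.

none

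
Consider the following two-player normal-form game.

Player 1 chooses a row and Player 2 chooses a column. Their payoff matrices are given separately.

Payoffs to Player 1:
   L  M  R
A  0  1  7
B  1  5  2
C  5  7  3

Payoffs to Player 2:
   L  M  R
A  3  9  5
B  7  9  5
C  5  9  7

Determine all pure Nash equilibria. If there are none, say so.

The unique pure-strategy Nash equilibrium is (C, M).

(A, L): Player 1 can switch to B (0 → 1). Not NE.
(A, M): Player 1 can switch to B (1 → 5). Not NE.
(A, R): Player 2 can switch to M (5 → 9). Not NE.
(B, L): Player 1 can switch to C (1 → 5). Not NE.
(B, M): Player 1 can switch to C (5 → 7). Not NE.
(B, R): Player 1 can switch to A (2 → 7). Not NE.
(C, L): Player 2 can switch to M (5 → 9). Not NE.
(C, M): Player 1 gets 7, best alternative 5; Player 2 gets 9, best alternative 7. No profitable deviation — NE.
(C, R): Player 1 can switch to A (3 → 7). Not NE.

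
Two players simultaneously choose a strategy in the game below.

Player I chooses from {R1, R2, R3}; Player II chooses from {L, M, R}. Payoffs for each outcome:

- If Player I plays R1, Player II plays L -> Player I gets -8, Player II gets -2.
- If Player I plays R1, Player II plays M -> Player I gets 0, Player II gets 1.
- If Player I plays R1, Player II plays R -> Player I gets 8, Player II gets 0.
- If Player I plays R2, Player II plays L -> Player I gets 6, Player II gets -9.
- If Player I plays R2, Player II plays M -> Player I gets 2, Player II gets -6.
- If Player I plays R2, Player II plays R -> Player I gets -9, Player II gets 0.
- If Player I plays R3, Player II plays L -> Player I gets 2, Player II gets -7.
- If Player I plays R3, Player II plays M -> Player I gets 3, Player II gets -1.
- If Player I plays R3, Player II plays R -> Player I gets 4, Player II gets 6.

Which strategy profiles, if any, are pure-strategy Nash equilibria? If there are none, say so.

(R1, L): Player I can switch to R2 (-8 → 6). Not NE.
(R1, M): Player I can switch to R2 (0 → 2). Not NE.
(R1, R): Player II can switch to M (0 → 1). Not NE.
(R2, L): Player II can switch to M (-9 → -6). Not NE.
(R2, M): Player I can switch to R3 (2 → 3). Not NE.
(R2, R): Player I can switch to R1 (-9 → 8). Not NE.
(The remaining 3 profiles each have a profitable deviation by the same check.)

There is no pure-strategy Nash equilibrium.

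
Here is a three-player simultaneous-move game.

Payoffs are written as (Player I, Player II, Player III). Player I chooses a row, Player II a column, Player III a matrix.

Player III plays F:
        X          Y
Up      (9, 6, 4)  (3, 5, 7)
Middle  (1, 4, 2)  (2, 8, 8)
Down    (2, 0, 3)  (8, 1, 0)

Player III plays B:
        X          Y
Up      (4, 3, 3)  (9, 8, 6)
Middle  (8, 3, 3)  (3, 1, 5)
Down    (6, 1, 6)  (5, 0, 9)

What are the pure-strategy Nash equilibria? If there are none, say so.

Check each profile: it is a Nash equilibrium iff no player can strictly gain by switching unilaterally.
(Up, X, F): Player I gets 9, best alternative 2; Player II gets 6, best alternative 5; Player III gets 4, best alternative 3. No profitable deviation — NE.
(Up, X, B): Player I can switch to Middle (4 → 8). Not NE.
(Up, Y, F): Player I can switch to Down (3 → 8). Not NE.
(Up, Y, B): Player III can switch to F (6 → 7). Not NE.
(Middle, X, F): Player I can switch to Up (1 → 9). Not NE.
(Middle, X, B): Player I gets 8, best alternative 6; Player II gets 3, best alternative 1; Player III gets 3, best alternative 2. No profitable deviation — NE.
(Middle, Y, F): Player I can switch to Up (2 → 3). Not NE.
(Middle, Y, B): Player I can switch to Up (3 → 9). Not NE.
(Down, X, F): Player I can switch to Up (2 → 9). Not NE.
(Down, X, B): Player I can switch to Middle (6 → 8). Not NE.
(The remaining 2 profiles each have a profitable deviation by the same check.)

The pure Nash equilibria are (Up, X, F); (Middle, X, B).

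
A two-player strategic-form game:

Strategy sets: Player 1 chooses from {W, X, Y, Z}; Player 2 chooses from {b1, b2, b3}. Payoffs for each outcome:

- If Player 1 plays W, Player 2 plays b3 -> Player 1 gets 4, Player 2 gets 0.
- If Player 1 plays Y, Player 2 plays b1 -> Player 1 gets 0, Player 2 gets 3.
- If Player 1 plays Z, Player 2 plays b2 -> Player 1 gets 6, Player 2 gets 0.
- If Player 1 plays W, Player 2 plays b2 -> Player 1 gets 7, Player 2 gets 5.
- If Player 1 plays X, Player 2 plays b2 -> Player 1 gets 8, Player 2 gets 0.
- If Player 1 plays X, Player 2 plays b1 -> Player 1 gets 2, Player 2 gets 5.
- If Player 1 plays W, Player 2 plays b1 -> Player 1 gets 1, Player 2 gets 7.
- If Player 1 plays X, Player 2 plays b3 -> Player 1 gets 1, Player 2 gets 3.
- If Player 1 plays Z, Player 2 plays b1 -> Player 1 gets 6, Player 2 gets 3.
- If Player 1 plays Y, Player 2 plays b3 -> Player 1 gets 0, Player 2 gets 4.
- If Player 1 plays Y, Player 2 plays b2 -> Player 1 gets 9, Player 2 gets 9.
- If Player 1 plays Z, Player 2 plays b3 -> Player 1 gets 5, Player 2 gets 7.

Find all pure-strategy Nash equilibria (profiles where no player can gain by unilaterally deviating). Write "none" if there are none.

Pure-strategy Nash equilibria: (Y, b2); (Z, b3)

(W, b1): Player 1 can switch to X (1 → 2). Not NE.
(W, b2): Player 1 can switch to X (7 → 8). Not NE.
(W, b3): Player 1 can switch to Z (4 → 5). Not NE.
(X, b1): Player 1 can switch to Z (2 → 6). Not NE.
(X, b2): Player 1 can switch to Y (8 → 9). Not NE.
(X, b3): Player 1 can switch to W (1 → 4). Not NE.
(Y, b1): Player 1 can switch to W (0 → 1). Not NE.
(Y, b2): Player 1 gets 9, best alternative 8; Player 2 gets 9, best alternative 4. No profitable deviation — NE.
(Y, b3): Player 1 can switch to W (0 → 4). Not NE.
(Z, b1): Player 2 can switch to b3 (3 → 7). Not NE.
(Z, b2): Player 1 can switch to W (6 → 7). Not NE.
(Z, b3): Player 1 gets 5, best alternative 4; Player 2 gets 7, best alternative 3. No profitable deviation — NE.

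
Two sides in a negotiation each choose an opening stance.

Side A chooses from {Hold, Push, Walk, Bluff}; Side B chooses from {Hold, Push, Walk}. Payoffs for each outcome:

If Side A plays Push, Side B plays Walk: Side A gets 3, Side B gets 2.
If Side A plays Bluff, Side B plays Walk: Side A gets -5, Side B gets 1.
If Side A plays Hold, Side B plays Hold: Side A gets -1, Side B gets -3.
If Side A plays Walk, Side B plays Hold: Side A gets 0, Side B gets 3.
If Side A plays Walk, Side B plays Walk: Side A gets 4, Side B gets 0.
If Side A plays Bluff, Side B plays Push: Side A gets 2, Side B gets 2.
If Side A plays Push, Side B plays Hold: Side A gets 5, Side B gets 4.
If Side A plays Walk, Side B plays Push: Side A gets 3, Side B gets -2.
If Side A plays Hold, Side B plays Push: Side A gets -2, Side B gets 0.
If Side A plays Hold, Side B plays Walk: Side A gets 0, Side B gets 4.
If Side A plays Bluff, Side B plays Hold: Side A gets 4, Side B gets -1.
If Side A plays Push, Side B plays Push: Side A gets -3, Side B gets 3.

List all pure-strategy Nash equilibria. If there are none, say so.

Pure NE: (Push, Hold)

For each strategy profile, look for a profitable unilateral deviation.
(Hold, Hold): Side A can switch to Push (-1 → 5). Not NE.
(Hold, Push): Side A can switch to Walk (-2 → 3). Not NE.
(Hold, Walk): Side A can switch to Push (0 → 3). Not NE.
(Push, Hold): Side A gets 5, best alternative 4; Side B gets 4, best alternative 3. No profitable deviation — NE.
(Push, Push): Side A can switch to Hold (-3 → -2). Not NE.
(Push, Walk): Side A can switch to Walk (3 → 4). Not NE.
(Walk, Hold): Side A can switch to Push (0 → 5). Not NE.
(The remaining 5 profiles each have a profitable deviation by the same check.)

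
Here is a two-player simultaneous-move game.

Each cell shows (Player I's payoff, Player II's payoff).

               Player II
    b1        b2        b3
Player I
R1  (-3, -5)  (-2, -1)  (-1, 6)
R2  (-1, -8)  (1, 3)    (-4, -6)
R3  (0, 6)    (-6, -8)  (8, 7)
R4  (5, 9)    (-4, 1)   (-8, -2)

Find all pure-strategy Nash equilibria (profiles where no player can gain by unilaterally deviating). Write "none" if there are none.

(R2, b2) and (R3, b3) and (R4, b1)

Player I against b1: payoffs -3, -1, 0, 5 → best response R4.
Player I against b2: payoffs -2, 1, -6, -4 → best response R2.
Player I against b3: payoffs -1, -4, 8, -8 → best response R3.
Player II against R1: payoffs -5, -1, 6 → best response b3.
Player II against R2: payoffs -8, 3, -6 → best response b2.
Player II against R3: payoffs 6, -8, 7 → best response b3.
Player II against R4: payoffs 9, 1, -2 → best response b1.
Mutual best responses: (R2, b2); (R3, b3); (R4, b1).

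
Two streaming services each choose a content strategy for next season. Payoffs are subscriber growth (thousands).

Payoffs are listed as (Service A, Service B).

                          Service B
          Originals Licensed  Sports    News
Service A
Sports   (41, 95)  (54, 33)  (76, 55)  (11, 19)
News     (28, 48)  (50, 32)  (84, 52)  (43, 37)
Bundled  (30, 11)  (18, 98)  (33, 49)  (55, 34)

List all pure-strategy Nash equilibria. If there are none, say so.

For each player, find the best response to each opponent profile; mutual best responses are the pure NE.
Service A against Originals: payoffs 41, 28, 30 → best response Sports.
Service A against Licensed: payoffs 54, 50, 18 → best response Sports.
Service A against Sports: payoffs 76, 84, 33 → best response News.
Service A against News: payoffs 11, 43, 55 → best response Bundled.
Service B against Sports: payoffs 95, 33, 55, 19 → best response Originals.
Service B against News: payoffs 48, 32, 52, 37 → best response Sports.
Service B against Bundled: payoffs 11, 98, 49, 34 → best response Licensed.
Mutual best responses: (Sports, Originals); (News, Sports).

The pure Nash equilibria are (Sports, Originals) and (News, Sports).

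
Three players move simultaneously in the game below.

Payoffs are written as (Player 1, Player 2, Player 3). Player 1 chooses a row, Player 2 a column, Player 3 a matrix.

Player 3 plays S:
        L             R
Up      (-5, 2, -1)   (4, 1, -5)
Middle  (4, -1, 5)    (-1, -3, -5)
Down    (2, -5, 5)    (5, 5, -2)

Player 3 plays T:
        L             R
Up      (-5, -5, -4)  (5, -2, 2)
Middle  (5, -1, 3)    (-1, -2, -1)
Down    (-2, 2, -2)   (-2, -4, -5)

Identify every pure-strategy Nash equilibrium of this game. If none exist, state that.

(Up, R, T) and (Middle, L, S) and (Down, R, S)

Player 1 against (L, S): payoffs -5, 4, 2 → best response Middle.
Player 1 against (L, T): payoffs -5, 5, -2 → best response Middle.
Player 1 against (R, S): payoffs 4, -1, 5 → best response Down.
Player 1 against (R, T): payoffs 5, -1, -2 → best response Up.
Player 2 against (Up, S): payoffs 2, 1 → best response L.
Player 2 against (Up, T): payoffs -5, -2 → best response R.
Player 2 against (Middle, S): payoffs -1, -3 → best response L.
Player 2 against (Middle, T): payoffs -1, -2 → best response L.
Player 2 against (Down, S): payoffs -5, 5 → best response R.
Player 2 against (Down, T): payoffs 2, -4 → best response L.
Player 3 against (Up, L): payoffs -1, -4 → best response S.
Player 3 against (Up, R): payoffs -5, 2 → best response T.
Player 3 against (Middle, L): payoffs 5, 3 → best response S.
Player 3 against (Middle, R): payoffs -5, -1 → best response T.
Player 3 against (Down, L): payoffs 5, -2 → best response S.
Player 3 against (Down, R): payoffs -2, -5 → best response S.
Mutual best responses: (Up, R, T); (Middle, L, S); (Down, R, S).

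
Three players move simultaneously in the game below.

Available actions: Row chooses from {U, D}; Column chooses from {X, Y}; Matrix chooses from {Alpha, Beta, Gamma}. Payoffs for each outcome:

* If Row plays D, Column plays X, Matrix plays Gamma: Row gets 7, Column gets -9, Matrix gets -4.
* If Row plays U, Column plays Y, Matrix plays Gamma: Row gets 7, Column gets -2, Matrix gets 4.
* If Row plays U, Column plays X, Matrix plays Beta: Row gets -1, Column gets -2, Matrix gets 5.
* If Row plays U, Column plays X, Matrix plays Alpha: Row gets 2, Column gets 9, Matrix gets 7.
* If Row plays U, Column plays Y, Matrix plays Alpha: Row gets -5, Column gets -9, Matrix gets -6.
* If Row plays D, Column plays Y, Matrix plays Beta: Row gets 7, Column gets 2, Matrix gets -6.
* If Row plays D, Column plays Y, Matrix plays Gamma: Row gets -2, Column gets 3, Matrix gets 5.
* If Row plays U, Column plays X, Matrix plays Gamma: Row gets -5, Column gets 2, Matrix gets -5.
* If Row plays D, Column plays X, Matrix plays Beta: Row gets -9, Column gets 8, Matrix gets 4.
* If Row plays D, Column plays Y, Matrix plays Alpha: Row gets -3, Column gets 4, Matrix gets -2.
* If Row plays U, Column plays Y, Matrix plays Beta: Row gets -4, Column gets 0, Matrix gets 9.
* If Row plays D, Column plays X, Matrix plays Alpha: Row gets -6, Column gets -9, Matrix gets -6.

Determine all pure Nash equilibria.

The unique pure-strategy Nash equilibrium is (U, X, Alpha).

(U, X, Alpha): Row gets 2, best alternative -6; Column gets 9, best alternative -9; Matrix gets 7, best alternative 5. No profitable deviation — NE.
(U, X, Beta): Column can switch to Y (-2 → 0). Not NE.
(U, X, Gamma): Row can switch to D (-5 → 7). Not NE.
(U, Y, Alpha): Row can switch to D (-5 → -3). Not NE.
(U, Y, Beta): Row can switch to D (-4 → 7). Not NE.
(U, Y, Gamma): Column can switch to X (-2 → 2). Not NE.
(D, X, Alpha): Row can switch to U (-6 → 2). Not NE.
(D, X, Beta): Row can switch to U (-9 → -1). Not NE.
(D, X, Gamma): Column can switch to Y (-9 → 3). Not NE.
(D, Y, Alpha): Matrix can switch to Gamma (-2 → 5). Not NE.
(D, Y, Beta): Column can switch to X (2 → 8). Not NE.
(The remaining 1 profile has a profitable deviation by the same check.)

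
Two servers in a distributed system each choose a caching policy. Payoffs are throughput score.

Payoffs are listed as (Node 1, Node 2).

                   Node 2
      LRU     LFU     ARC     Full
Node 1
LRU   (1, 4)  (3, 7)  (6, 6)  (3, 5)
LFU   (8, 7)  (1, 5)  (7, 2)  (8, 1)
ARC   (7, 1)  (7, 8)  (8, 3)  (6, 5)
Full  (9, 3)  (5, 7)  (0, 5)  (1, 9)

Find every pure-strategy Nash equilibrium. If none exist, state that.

Mark each player's best response to every combination of opponents' strategies; a profile where every player is best-responding is a pure Nash equilibrium.
Node 1 against LRU: payoffs 1, 8, 7, 9 → best response Full.
Node 1 against LFU: payoffs 3, 1, 7, 5 → best response ARC.
Node 1 against ARC: payoffs 6, 7, 8, 0 → best response ARC.
Node 1 against Full: payoffs 3, 8, 6, 1 → best response LFU.
Node 2 against LRU: payoffs 4, 7, 6, 5 → best response LFU.
Node 2 against LFU: payoffs 7, 5, 2, 1 → best response LRU.
Node 2 against ARC: payoffs 1, 8, 3, 5 → best response LFU.
Node 2 against Full: payoffs 3, 7, 5, 9 → best response Full.
Mutual best responses: (ARC, LFU).

The unique pure-strategy Nash equilibrium is (ARC, LFU).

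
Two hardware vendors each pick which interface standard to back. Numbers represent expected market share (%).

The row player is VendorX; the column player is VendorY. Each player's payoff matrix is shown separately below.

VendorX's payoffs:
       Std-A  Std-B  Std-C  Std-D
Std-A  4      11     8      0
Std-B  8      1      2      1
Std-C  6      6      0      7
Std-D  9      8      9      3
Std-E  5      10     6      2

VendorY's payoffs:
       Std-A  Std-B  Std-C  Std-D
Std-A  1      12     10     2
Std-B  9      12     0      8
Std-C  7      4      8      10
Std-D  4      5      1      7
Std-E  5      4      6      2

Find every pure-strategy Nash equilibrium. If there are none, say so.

Pure-strategy Nash equilibria: (Std-A, Std-B) and (Std-C, Std-D)

VendorX against Std-A: payoffs 4, 8, 6, 9, 5 → best response Std-D.
VendorX against Std-B: payoffs 11, 1, 6, 8, 10 → best response Std-A.
VendorX against Std-C: payoffs 8, 2, 0, 9, 6 → best response Std-D.
VendorX against Std-D: payoffs 0, 1, 7, 3, 2 → best response Std-C.
VendorY against Std-A: payoffs 1, 12, 10, 2 → best response Std-B.
VendorY against Std-B: payoffs 9, 12, 0, 8 → best response Std-B.
VendorY against Std-C: payoffs 7, 4, 8, 10 → best response Std-D.
VendorY against Std-D: payoffs 4, 5, 1, 7 → best response Std-D.
VendorY against Std-E: payoffs 5, 4, 6, 2 → best response Std-C.
Mutual best responses: (Std-A, Std-B); (Std-C, Std-D).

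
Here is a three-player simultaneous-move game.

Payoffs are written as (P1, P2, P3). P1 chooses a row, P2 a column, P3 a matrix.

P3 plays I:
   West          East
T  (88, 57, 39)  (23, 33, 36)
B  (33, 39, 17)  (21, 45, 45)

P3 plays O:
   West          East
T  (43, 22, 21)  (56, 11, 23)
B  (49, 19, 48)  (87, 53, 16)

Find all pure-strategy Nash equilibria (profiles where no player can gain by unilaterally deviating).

Pure NE: (T, West, I)

P1 against (West, I): payoffs 88, 33 → best response T.
P1 against (West, O): payoffs 43, 49 → best response B.
P1 against (East, I): payoffs 23, 21 → best response T.
P1 against (East, O): payoffs 56, 87 → best response B.
P2 against (T, I): payoffs 57, 33 → best response West.
P2 against (T, O): payoffs 22, 11 → best response West.
P2 against (B, I): payoffs 39, 45 → best response East.
P2 against (B, O): payoffs 19, 53 → best response East.
P3 against (T, West): payoffs 39, 21 → best response I.
P3 against (T, East): payoffs 36, 23 → best response I.
P3 against (B, West): payoffs 17, 48 → best response O.
P3 against (B, East): payoffs 45, 16 → best response I.
Mutual best responses: (T, West, I).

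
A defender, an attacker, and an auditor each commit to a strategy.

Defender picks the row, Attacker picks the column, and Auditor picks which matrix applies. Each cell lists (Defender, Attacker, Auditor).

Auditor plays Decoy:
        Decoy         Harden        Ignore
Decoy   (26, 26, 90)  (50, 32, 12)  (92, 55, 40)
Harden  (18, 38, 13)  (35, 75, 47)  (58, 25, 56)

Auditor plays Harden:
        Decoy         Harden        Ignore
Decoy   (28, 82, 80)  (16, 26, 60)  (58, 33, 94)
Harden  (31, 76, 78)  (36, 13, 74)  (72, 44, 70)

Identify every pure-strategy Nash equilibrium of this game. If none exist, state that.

(Decoy, Decoy, Decoy): Attacker can switch to Harden (26 → 32). Not NE.
(Decoy, Decoy, Harden): Defender can switch to Harden (28 → 31). Not NE.
(Decoy, Harden, Decoy): Attacker can switch to Ignore (32 → 55). Not NE.
(Decoy, Harden, Harden): Defender can switch to Harden (16 → 36). Not NE.
(Decoy, Ignore, Decoy): Auditor can switch to Harden (40 → 94). Not NE.
(Decoy, Ignore, Harden): Defender can switch to Harden (58 → 72). Not NE.
(Harden, Decoy, Decoy): Defender can switch to Decoy (18 → 26). Not NE.
(Harden, Decoy, Harden): Defender gets 31, best alternative 28; Attacker gets 76, best alternative 44; Auditor gets 78, best alternative 13. No profitable deviation — NE.
(Harden, Harden, Decoy): Defender can switch to Decoy (35 → 50). Not NE.
(Harden, Harden, Harden): Attacker can switch to Decoy (13 → 76). Not NE.
(Harden, Ignore, Decoy): Defender can switch to Decoy (58 → 92). Not NE.
(The remaining 1 profile has a profitable deviation by the same check.)

The unique pure-strategy Nash equilibrium is (Harden, Decoy, Harden).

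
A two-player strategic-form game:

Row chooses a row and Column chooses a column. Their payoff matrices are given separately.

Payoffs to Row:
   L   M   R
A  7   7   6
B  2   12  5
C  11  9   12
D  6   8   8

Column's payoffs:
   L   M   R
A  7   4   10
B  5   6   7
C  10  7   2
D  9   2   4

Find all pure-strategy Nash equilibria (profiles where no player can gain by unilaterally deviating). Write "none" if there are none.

Mark each player's best response to every combination of opponents' strategies; a profile where every player is best-responding is a pure Nash equilibrium.
Row against L: payoffs 7, 2, 11, 6 → best response C.
Row against M: payoffs 7, 12, 9, 8 → best response B.
Row against R: payoffs 6, 5, 12, 8 → best response C.
Column against A: payoffs 7, 4, 10 → best response R.
Column against B: payoffs 5, 6, 7 → best response R.
Column against C: payoffs 10, 7, 2 → best response L.
Column against D: payoffs 9, 2, 4 → best response L.
Mutual best responses: (C, L).

(C, L)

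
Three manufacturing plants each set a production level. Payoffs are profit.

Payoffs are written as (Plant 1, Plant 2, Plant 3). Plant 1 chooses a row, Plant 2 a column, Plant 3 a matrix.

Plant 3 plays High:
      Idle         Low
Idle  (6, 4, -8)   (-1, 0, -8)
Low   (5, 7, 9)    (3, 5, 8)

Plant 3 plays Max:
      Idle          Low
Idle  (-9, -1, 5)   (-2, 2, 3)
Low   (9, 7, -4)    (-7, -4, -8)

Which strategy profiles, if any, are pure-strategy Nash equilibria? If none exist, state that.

(Idle, Idle, High): Plant 3 can switch to Max (-8 → 5). Not NE.
(Idle, Idle, Max): Plant 1 can switch to Low (-9 → 9). Not NE.
(Idle, Low, High): Plant 1 can switch to Low (-1 → 3). Not NE.
(Idle, Low, Max): Plant 1 gets -2, best alternative -7; Plant 2 gets 2, best alternative -1; Plant 3 gets 3, best alternative -8. No profitable deviation — NE.
(Low, Idle, High): Plant 1 can switch to Idle (5 → 6). Not NE.
(Low, Idle, Max): Plant 3 can switch to High (-4 → 9). Not NE.
(Low, Low, High): Plant 2 can switch to Idle (5 → 7). Not NE.
(The remaining 1 profile has a profitable deviation by the same check.)

(Idle, Low, Max)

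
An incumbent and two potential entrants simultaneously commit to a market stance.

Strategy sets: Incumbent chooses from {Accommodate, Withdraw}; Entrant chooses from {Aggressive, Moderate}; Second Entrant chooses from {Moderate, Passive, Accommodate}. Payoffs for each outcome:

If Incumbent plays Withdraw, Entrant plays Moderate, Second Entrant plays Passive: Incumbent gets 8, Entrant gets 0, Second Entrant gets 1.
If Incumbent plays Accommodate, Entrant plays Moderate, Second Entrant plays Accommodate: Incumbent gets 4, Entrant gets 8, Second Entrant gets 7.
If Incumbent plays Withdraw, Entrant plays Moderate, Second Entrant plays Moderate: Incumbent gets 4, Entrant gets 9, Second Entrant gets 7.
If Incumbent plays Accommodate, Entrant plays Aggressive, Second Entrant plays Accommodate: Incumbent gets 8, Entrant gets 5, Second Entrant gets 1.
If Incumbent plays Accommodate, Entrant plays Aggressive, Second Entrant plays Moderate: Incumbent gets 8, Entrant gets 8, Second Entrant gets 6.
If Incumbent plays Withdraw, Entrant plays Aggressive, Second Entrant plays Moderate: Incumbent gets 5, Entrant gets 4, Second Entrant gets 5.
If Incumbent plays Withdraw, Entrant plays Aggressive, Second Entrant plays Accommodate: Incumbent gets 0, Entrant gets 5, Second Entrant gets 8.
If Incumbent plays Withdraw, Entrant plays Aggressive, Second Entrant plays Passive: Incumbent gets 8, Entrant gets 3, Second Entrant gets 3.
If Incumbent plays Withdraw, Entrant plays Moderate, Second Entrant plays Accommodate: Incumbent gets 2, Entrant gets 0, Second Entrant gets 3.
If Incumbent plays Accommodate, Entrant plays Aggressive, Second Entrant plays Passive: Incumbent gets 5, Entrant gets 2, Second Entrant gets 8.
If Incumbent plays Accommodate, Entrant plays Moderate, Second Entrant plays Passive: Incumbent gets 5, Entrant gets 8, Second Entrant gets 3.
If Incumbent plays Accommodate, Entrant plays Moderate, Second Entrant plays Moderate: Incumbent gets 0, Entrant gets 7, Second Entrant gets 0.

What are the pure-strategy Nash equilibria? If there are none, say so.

(Accommodate, Moderate, Accommodate); (Withdraw, Moderate, Moderate)

Check each profile: it is a Nash equilibrium iff no player can strictly gain by switching unilaterally.
(Accommodate, Aggressive, Moderate): Second Entrant can switch to Passive (6 → 8). Not NE.
(Accommodate, Aggressive, Passive): Incumbent can switch to Withdraw (5 → 8). Not NE.
(Accommodate, Aggressive, Accommodate): Entrant can switch to Moderate (5 → 8). Not NE.
(Accommodate, Moderate, Moderate): Incumbent can switch to Withdraw (0 → 4). Not NE.
(Accommodate, Moderate, Passive): Incumbent can switch to Withdraw (5 → 8). Not NE.
(Accommodate, Moderate, Accommodate): Incumbent gets 4, best alternative 2; Entrant gets 8, best alternative 5; Second Entrant gets 7, best alternative 3. No profitable deviation — NE.
(Withdraw, Aggressive, Moderate): Incumbent can switch to Accommodate (5 → 8). Not NE.
(Withdraw, Moderate, Moderate): Incumbent gets 4, best alternative 0; Entrant gets 9, best alternative 4; Second Entrant gets 7, best alternative 3. No profitable deviation — NE.
(The remaining 4 profiles each have a profitable deviation by the same check.)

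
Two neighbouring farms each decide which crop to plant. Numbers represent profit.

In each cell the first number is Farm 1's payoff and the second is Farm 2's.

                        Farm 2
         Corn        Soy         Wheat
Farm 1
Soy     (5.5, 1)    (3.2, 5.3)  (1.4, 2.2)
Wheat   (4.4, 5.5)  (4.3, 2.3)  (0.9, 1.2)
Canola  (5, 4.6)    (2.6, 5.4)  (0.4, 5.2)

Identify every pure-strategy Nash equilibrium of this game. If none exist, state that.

For each player, find the best response to each opponent profile; mutual best responses are the pure NE.
Farm 1 against Corn: payoffs 5.5, 4.4, 5 → best response Soy.
Farm 1 against Soy: payoffs 3.2, 4.3, 2.6 → best response Wheat.
Farm 1 against Wheat: payoffs 1.4, 0.9, 0.4 → best response Soy.
Farm 2 against Soy: payoffs 1, 5.3, 2.2 → best response Soy.
Farm 2 against Wheat: payoffs 5.5, 2.3, 1.2 → best response Corn.
Farm 2 against Canola: payoffs 4.6, 5.4, 5.2 → best response Soy.
No profile is a mutual best response for all players.

none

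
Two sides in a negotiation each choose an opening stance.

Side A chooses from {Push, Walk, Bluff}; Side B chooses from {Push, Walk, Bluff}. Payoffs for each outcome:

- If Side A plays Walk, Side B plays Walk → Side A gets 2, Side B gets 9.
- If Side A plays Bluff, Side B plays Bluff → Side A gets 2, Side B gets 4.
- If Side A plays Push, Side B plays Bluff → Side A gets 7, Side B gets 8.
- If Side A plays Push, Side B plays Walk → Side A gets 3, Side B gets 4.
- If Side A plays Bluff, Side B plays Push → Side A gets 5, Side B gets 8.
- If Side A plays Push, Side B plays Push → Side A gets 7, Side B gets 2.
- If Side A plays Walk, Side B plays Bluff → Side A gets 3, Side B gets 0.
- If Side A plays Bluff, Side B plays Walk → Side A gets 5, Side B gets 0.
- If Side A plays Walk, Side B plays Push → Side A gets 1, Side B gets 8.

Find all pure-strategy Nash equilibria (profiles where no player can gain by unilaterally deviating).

The unique pure-strategy Nash equilibrium is (Push, Bluff).

Side A against Push: payoffs 7, 1, 5 → best response Push.
Side A against Walk: payoffs 3, 2, 5 → best response Bluff.
Side A against Bluff: payoffs 7, 3, 2 → best response Push.
Side B against Push: payoffs 2, 4, 8 → best response Bluff.
Side B against Walk: payoffs 8, 9, 0 → best response Walk.
Side B against Bluff: payoffs 8, 0, 4 → best response Push.
Mutual best responses: (Push, Bluff).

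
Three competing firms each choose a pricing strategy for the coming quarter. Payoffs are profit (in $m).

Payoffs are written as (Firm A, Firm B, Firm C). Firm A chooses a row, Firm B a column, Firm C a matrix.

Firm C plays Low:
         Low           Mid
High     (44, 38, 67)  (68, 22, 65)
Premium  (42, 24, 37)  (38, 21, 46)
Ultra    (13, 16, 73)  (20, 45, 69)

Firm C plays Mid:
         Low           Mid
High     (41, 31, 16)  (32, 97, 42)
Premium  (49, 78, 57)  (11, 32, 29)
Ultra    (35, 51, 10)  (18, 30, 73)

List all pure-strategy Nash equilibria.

Pure-strategy Nash equilibria: (High, Low, Low) and (Premium, Low, Mid)

Firm A against (Low, Low): payoffs 44, 42, 13 → best response High.
Firm A against (Low, Mid): payoffs 41, 49, 35 → best response Premium.
Firm A against (Mid, Low): payoffs 68, 38, 20 → best response High.
Firm A against (Mid, Mid): payoffs 32, 11, 18 → best response High.
Firm B against (High, Low): payoffs 38, 22 → best response Low.
Firm B against (High, Mid): payoffs 31, 97 → best response Mid.
Firm B against (Premium, Low): payoffs 24, 21 → best response Low.
Firm B against (Premium, Mid): payoffs 78, 32 → best response Low.
Firm B against (Ultra, Low): payoffs 16, 45 → best response Mid.
Firm B against (Ultra, Mid): payoffs 51, 30 → best response Low.
Firm C against (High, Low): payoffs 67, 16 → best response Low.
Firm C against (High, Mid): payoffs 65, 42 → best response Low.
Firm C against (Premium, Low): payoffs 37, 57 → best response Mid.
Firm C against (Premium, Mid): payoffs 46, 29 → best response Low.
Firm C against (Ultra, Low): payoffs 73, 10 → best response Low.
Firm C against (Ultra, Mid): payoffs 69, 73 → best response Mid.
Mutual best responses: (High, Low, Low); (Premium, Low, Mid).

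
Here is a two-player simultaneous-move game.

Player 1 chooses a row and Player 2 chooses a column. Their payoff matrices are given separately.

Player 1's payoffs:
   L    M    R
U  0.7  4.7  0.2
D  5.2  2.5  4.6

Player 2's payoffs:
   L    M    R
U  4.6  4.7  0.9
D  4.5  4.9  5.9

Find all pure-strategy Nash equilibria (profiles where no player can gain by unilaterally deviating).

For each player, find the best response to each opponent profile; mutual best responses are the pure NE.
Player 1 against L: payoffs 0.7, 5.2 → best response D.
Player 1 against M: payoffs 4.7, 2.5 → best response U.
Player 1 against R: payoffs 0.2, 4.6 → best response D.
Player 2 against U: payoffs 4.6, 4.7, 0.9 → best response M.
Player 2 against D: payoffs 4.5, 4.9, 5.9 → best response R.
Mutual best responses: (U, M); (D, R).

(U, M); (D, R)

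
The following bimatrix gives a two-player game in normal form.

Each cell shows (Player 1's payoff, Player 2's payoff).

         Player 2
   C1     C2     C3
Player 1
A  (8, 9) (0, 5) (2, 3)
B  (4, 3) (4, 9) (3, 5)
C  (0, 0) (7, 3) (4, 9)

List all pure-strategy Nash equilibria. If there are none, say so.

The pure Nash equilibria are (A, C1) and (C, C3).

Check each profile: it is a Nash equilibrium iff no player can strictly gain by switching unilaterally.
(A, C1): Player 1 gets 8, best alternative 4; Player 2 gets 9, best alternative 5. No profitable deviation — NE.
(A, C2): Player 1 can switch to B (0 → 4). Not NE.
(A, C3): Player 1 can switch to B (2 → 3). Not NE.
(B, C1): Player 1 can switch to A (4 → 8). Not NE.
(B, C2): Player 1 can switch to C (4 → 7). Not NE.
(B, C3): Player 1 can switch to C (3 → 4). Not NE.
(C, C1): Player 1 can switch to A (0 → 8). Not NE.
(C, C2): Player 2 can switch to C3 (3 → 9). Not NE.
(C, C3): Player 1 gets 4, best alternative 3; Player 2 gets 9, best alternative 3. No profitable deviation — NE.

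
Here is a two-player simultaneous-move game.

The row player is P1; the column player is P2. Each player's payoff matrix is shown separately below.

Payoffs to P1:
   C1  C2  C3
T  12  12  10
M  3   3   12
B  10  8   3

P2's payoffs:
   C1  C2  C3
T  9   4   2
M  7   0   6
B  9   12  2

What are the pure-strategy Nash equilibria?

(T, C1): P1 gets 12, best alternative 10; P2 gets 9, best alternative 4. No profitable deviation — NE.
(T, C2): P2 can switch to C1 (4 → 9). Not NE.
(T, C3): P1 can switch to M (10 → 12). Not NE.
(M, C1): P1 can switch to T (3 → 12). Not NE.
(M, C2): P1 can switch to T (3 → 12). Not NE.
(M, C3): P2 can switch to C1 (6 → 7). Not NE.
(B, C1): P1 can switch to T (10 → 12). Not NE.
(B, C2): P1 can switch to T (8 → 12). Not NE.
(B, C3): P1 can switch to T (3 → 10). Not NE.

The unique pure-strategy Nash equilibrium is (T, C1).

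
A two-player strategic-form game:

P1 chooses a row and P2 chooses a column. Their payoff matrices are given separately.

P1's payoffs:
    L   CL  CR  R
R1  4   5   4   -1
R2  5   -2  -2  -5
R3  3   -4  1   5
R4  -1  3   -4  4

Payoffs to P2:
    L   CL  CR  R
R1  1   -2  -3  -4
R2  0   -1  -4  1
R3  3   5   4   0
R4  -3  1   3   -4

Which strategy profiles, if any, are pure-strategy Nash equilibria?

For each player, find the best response to each opponent profile; mutual best responses are the pure NE.
P1 against L: payoffs 4, 5, 3, -1 → best response R2.
P1 against CL: payoffs 5, -2, -4, 3 → best response R1.
P1 against CR: payoffs 4, -2, 1, -4 → best response R1.
P1 against R: payoffs -1, -5, 5, 4 → best response R3.
P2 against R1: payoffs 1, -2, -3, -4 → best response L.
P2 against R2: payoffs 0, -1, -4, 1 → best response R.
P2 against R3: payoffs 3, 5, 4, 0 → best response CL.
P2 against R4: payoffs -3, 1, 3, -4 → best response CR.
No profile is a mutual best response for all players.

none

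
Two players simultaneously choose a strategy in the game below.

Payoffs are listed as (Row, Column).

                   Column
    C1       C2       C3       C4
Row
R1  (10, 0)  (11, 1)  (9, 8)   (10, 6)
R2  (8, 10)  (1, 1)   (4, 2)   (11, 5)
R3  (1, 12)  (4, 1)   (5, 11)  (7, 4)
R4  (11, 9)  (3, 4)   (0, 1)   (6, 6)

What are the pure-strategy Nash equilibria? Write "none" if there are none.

Pure-strategy Nash equilibria: (R1, C3), (R4, C1)

For each player, find the best response to each opponent profile; mutual best responses are the pure NE.
Row against C1: payoffs 10, 8, 1, 11 → best response R4.
Row against C2: payoffs 11, 1, 4, 3 → best response R1.
Row against C3: payoffs 9, 4, 5, 0 → best response R1.
Row against C4: payoffs 10, 11, 7, 6 → best response R2.
Column against R1: payoffs 0, 1, 8, 6 → best response C3.
Column against R2: payoffs 10, 1, 2, 5 → best response C1.
Column against R3: payoffs 12, 1, 11, 4 → best response C1.
Column against R4: payoffs 9, 4, 1, 6 → best response C1.
Mutual best responses: (R1, C3); (R4, C1).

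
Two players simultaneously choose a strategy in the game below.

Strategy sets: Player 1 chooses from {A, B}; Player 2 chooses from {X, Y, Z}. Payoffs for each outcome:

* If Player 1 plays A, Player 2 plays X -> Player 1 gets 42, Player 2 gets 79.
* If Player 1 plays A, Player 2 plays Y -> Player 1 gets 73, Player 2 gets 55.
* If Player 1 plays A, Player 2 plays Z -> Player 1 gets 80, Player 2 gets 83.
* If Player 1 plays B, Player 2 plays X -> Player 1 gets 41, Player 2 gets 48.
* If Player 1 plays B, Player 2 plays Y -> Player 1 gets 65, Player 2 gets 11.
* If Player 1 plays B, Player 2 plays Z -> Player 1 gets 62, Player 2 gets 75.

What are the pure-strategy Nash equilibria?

For each player, find the best response to each opponent profile; mutual best responses are the pure NE.
Player 1 against X: payoffs 42, 41 → best response A.
Player 1 against Y: payoffs 73, 65 → best response A.
Player 1 against Z: payoffs 80, 62 → best response A.
Player 2 against A: payoffs 79, 55, 83 → best response Z.
Player 2 against B: payoffs 48, 11, 75 → best response Z.
Mutual best responses: (A, Z).

Pure NE: (A, Z)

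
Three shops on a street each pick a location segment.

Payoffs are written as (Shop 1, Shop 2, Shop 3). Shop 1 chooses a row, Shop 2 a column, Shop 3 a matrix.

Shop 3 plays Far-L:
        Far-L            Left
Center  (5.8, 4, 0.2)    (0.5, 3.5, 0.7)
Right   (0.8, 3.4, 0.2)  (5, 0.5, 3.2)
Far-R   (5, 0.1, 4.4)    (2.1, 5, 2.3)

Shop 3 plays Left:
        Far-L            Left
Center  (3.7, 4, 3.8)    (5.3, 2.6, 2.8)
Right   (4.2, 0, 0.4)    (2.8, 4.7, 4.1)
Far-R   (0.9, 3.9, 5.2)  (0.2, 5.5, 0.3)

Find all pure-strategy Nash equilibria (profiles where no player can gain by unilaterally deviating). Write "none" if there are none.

(Center, Far-L, Far-L): Shop 3 can switch to Left (0.2 → 3.8). Not NE.
(Center, Far-L, Left): Shop 1 can switch to Right (3.7 → 4.2). Not NE.
(Center, Left, Far-L): Shop 1 can switch to Right (0.5 → 5). Not NE.
(Center, Left, Left): Shop 2 can switch to Far-L (2.6 → 4). Not NE.
(Right, Far-L, Far-L): Shop 1 can switch to Center (0.8 → 5.8). Not NE.
(Right, Far-L, Left): Shop 2 can switch to Left (0 → 4.7). Not NE.
(Right, Left, Far-L): Shop 2 can switch to Far-L (0.5 → 3.4). Not NE.
(Right, Left, Left): Shop 1 can switch to Center (2.8 → 5.3). Not NE.
(The remaining 4 profiles each have a profitable deviation by the same check.)

This game has no pure Nash equilibrium.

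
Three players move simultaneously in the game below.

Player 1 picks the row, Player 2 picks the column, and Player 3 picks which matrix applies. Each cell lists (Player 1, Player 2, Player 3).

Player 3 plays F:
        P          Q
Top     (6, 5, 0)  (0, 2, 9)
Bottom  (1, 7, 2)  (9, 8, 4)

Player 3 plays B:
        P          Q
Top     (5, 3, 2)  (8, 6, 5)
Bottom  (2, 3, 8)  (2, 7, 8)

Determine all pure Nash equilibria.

Player 1 against (P, F): payoffs 6, 1 → best response Top.
Player 1 against (P, B): payoffs 5, 2 → best response Top.
Player 1 against (Q, F): payoffs 0, 9 → best response Bottom.
Player 1 against (Q, B): payoffs 8, 2 → best response Top.
Player 2 against (Top, F): payoffs 5, 2 → best response P.
Player 2 against (Top, B): payoffs 3, 6 → best response Q.
Player 2 against (Bottom, F): payoffs 7, 8 → best response Q.
Player 2 against (Bottom, B): payoffs 3, 7 → best response Q.
Player 3 against (Top, P): payoffs 0, 2 → best response B.
Player 3 against (Top, Q): payoffs 9, 5 → best response F.
Player 3 against (Bottom, P): payoffs 2, 8 → best response B.
Player 3 against (Bottom, Q): payoffs 4, 8 → best response B.
No profile is a mutual best response for all players.

none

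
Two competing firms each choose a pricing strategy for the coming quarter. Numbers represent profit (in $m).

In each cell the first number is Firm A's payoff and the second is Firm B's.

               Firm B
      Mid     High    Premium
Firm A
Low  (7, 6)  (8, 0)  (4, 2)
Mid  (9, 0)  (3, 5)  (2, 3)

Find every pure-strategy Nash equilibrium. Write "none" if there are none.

There is no pure-strategy Nash equilibrium.

Check each profile: it is a Nash equilibrium iff no player can strictly gain by switching unilaterally.
(Low, Mid): Firm A can switch to Mid (7 → 9). Not NE.
(Low, High): Firm B can switch to Mid (0 → 6). Not NE.
(Low, Premium): Firm B can switch to Mid (2 → 6). Not NE.
(Mid, Mid): Firm B can switch to High (0 → 5). Not NE.
(Mid, High): Firm A can switch to Low (3 → 8). Not NE.
(Mid, Premium): Firm A can switch to Low (2 → 4). Not NE.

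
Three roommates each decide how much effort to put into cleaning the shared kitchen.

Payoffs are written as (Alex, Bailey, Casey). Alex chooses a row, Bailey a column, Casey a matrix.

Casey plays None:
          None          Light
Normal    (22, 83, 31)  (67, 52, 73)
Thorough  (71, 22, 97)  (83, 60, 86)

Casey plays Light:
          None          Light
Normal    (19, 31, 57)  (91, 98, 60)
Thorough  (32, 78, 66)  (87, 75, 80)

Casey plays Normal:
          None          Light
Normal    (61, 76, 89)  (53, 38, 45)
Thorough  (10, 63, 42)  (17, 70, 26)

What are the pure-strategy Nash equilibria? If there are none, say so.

(Normal, None, Normal); (Thorough, Light, None)

For each player, find the best response to each opponent profile; mutual best responses are the pure NE.
Alex against (None, None): payoffs 22, 71 → best response Thorough.
Alex against (None, Light): payoffs 19, 32 → best response Thorough.
Alex against (None, Normal): payoffs 61, 10 → best response Normal.
Alex against (Light, None): payoffs 67, 83 → best response Thorough.
Alex against (Light, Light): payoffs 91, 87 → best response Normal.
Alex against (Light, Normal): payoffs 53, 17 → best response Normal.
Bailey against (Normal, None): payoffs 83, 52 → best response None.
Bailey against (Normal, Light): payoffs 31, 98 → best response Light.
Bailey against (Normal, Normal): payoffs 76, 38 → best response None.
Bailey against (Thorough, None): payoffs 22, 60 → best response Light.
Bailey against (Thorough, Light): payoffs 78, 75 → best response None.
Bailey against (Thorough, Normal): payoffs 63, 70 → best response Light.
Casey against (Normal, None): payoffs 31, 57, 89 → best response Normal.
Casey against (Normal, Light): payoffs 73, 60, 45 → best response None.
Casey against (Thorough, None): payoffs 97, 66, 42 → best response None.
Casey against (Thorough, Light): payoffs 86, 80, 26 → best response None.
Mutual best responses: (Normal, None, Normal); (Thorough, Light, None).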